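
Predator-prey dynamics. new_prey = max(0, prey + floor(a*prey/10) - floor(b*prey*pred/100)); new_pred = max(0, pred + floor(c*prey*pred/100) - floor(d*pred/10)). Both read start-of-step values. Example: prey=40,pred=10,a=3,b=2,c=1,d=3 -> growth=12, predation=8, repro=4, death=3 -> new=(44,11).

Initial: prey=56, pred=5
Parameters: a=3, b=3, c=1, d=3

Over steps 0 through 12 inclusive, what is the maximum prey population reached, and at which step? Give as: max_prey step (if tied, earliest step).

Step 1: prey: 56+16-8=64; pred: 5+2-1=6
Step 2: prey: 64+19-11=72; pred: 6+3-1=8
Step 3: prey: 72+21-17=76; pred: 8+5-2=11
Step 4: prey: 76+22-25=73; pred: 11+8-3=16
Step 5: prey: 73+21-35=59; pred: 16+11-4=23
Step 6: prey: 59+17-40=36; pred: 23+13-6=30
Step 7: prey: 36+10-32=14; pred: 30+10-9=31
Step 8: prey: 14+4-13=5; pred: 31+4-9=26
Step 9: prey: 5+1-3=3; pred: 26+1-7=20
Step 10: prey: 3+0-1=2; pred: 20+0-6=14
Step 11: prey: 2+0-0=2; pred: 14+0-4=10
Step 12: prey: 2+0-0=2; pred: 10+0-3=7
Max prey = 76 at step 3

Answer: 76 3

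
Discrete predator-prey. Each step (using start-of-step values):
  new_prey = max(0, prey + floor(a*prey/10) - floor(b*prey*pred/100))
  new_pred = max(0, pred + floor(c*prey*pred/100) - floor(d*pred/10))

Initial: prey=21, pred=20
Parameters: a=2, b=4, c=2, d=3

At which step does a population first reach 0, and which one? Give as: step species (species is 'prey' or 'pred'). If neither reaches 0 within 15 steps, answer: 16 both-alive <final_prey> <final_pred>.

Step 1: prey: 21+4-16=9; pred: 20+8-6=22
Step 2: prey: 9+1-7=3; pred: 22+3-6=19
Step 3: prey: 3+0-2=1; pred: 19+1-5=15
Step 4: prey: 1+0-0=1; pred: 15+0-4=11
Step 5: prey: 1+0-0=1; pred: 11+0-3=8
Step 6: prey: 1+0-0=1; pred: 8+0-2=6
Step 7: prey: 1+0-0=1; pred: 6+0-1=5
Step 8: prey: 1+0-0=1; pred: 5+0-1=4
Step 9: prey: 1+0-0=1; pred: 4+0-1=3
Step 10: prey: 1+0-0=1; pred: 3+0-0=3
Steps 11-15: state stable at prey=1, pred=3 (no change)
No extinction within 15 steps

Answer: 16 both-alive 1 3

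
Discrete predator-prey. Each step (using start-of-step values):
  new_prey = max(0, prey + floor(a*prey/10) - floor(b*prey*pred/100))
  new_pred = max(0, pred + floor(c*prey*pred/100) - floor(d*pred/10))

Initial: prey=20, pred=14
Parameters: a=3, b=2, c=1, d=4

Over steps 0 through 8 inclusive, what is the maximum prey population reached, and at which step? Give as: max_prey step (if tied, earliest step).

Step 1: prey: 20+6-5=21; pred: 14+2-5=11
Step 2: prey: 21+6-4=23; pred: 11+2-4=9
Step 3: prey: 23+6-4=25; pred: 9+2-3=8
Step 4: prey: 25+7-4=28; pred: 8+2-3=7
Step 5: prey: 28+8-3=33; pred: 7+1-2=6
Step 6: prey: 33+9-3=39; pred: 6+1-2=5
Step 7: prey: 39+11-3=47; pred: 5+1-2=4
Step 8: prey: 47+14-3=58; pred: 4+1-1=4
Max prey = 58 at step 8

Answer: 58 8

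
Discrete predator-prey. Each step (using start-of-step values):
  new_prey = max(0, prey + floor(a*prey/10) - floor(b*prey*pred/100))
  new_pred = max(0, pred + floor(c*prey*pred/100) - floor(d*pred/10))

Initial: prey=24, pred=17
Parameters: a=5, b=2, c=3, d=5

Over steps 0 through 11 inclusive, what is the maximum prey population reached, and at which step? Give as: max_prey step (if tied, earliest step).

Answer: 31 2

Derivation:
Step 1: prey: 24+12-8=28; pred: 17+12-8=21
Step 2: prey: 28+14-11=31; pred: 21+17-10=28
Step 3: prey: 31+15-17=29; pred: 28+26-14=40
Step 4: prey: 29+14-23=20; pred: 40+34-20=54
Step 5: prey: 20+10-21=9; pred: 54+32-27=59
Step 6: prey: 9+4-10=3; pred: 59+15-29=45
Step 7: prey: 3+1-2=2; pred: 45+4-22=27
Step 8: prey: 2+1-1=2; pred: 27+1-13=15
Step 9: prey: 2+1-0=3; pred: 15+0-7=8
Step 10: prey: 3+1-0=4; pred: 8+0-4=4
Step 11: prey: 4+2-0=6; pred: 4+0-2=2
Max prey = 31 at step 2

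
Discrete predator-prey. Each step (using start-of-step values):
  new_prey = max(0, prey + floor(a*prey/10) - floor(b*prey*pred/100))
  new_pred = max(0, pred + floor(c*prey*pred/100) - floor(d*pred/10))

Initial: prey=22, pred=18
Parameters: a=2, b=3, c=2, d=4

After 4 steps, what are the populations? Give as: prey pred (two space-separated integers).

Step 1: prey: 22+4-11=15; pred: 18+7-7=18
Step 2: prey: 15+3-8=10; pred: 18+5-7=16
Step 3: prey: 10+2-4=8; pred: 16+3-6=13
Step 4: prey: 8+1-3=6; pred: 13+2-5=10

Answer: 6 10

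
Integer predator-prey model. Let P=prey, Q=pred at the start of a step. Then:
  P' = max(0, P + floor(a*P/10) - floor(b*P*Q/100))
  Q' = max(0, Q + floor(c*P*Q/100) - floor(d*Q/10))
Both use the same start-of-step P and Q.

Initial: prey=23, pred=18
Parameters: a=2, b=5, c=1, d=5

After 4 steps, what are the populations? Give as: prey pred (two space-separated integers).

Answer: 3 2

Derivation:
Step 1: prey: 23+4-20=7; pred: 18+4-9=13
Step 2: prey: 7+1-4=4; pred: 13+0-6=7
Step 3: prey: 4+0-1=3; pred: 7+0-3=4
Step 4: prey: 3+0-0=3; pred: 4+0-2=2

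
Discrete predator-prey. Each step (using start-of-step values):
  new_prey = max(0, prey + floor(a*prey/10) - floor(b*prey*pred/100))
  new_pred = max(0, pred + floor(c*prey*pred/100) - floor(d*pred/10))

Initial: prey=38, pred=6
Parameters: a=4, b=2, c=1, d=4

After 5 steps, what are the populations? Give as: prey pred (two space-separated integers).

Step 1: prey: 38+15-4=49; pred: 6+2-2=6
Step 2: prey: 49+19-5=63; pred: 6+2-2=6
Step 3: prey: 63+25-7=81; pred: 6+3-2=7
Step 4: prey: 81+32-11=102; pred: 7+5-2=10
Step 5: prey: 102+40-20=122; pred: 10+10-4=16

Answer: 122 16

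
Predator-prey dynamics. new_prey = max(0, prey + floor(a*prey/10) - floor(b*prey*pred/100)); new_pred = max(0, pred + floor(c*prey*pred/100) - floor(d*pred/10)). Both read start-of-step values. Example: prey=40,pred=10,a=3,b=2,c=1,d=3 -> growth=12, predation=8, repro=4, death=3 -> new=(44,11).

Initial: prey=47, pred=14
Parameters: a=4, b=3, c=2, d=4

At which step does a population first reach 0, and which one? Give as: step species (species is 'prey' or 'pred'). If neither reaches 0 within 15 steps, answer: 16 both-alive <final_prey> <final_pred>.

Step 1: prey: 47+18-19=46; pred: 14+13-5=22
Step 2: prey: 46+18-30=34; pred: 22+20-8=34
Step 3: prey: 34+13-34=13; pred: 34+23-13=44
Step 4: prey: 13+5-17=1; pred: 44+11-17=38
Step 5: prey: 1+0-1=0; pred: 38+0-15=23
First extinction: prey at step 5

Answer: 5 prey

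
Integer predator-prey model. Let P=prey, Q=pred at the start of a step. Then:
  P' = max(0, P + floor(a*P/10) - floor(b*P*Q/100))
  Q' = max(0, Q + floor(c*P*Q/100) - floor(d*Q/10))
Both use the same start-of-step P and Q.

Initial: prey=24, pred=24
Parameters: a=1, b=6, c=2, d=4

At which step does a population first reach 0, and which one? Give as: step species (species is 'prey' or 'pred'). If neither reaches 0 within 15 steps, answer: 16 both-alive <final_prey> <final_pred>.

Step 1: prey: 24+2-34=0; pred: 24+11-9=26
First extinction: prey at step 1

Answer: 1 prey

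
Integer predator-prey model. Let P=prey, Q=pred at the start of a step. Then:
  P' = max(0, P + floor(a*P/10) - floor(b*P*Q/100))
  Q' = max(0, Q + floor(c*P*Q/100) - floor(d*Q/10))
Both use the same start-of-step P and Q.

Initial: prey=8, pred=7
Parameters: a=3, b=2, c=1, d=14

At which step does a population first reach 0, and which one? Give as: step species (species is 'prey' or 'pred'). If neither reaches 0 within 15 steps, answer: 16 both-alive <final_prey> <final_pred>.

Answer: 1 pred

Derivation:
Step 1: prey: 8+2-1=9; pred: 7+0-9=0
First extinction: pred at step 1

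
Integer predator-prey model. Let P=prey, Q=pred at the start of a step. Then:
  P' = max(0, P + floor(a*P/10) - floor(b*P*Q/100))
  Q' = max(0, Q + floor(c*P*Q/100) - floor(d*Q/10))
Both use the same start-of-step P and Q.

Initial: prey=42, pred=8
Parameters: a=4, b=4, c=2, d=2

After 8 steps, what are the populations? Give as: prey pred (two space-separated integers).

Step 1: prey: 42+16-13=45; pred: 8+6-1=13
Step 2: prey: 45+18-23=40; pred: 13+11-2=22
Step 3: prey: 40+16-35=21; pred: 22+17-4=35
Step 4: prey: 21+8-29=0; pred: 35+14-7=42
Step 5: prey: 0+0-0=0; pred: 42+0-8=34
Step 6: prey: 0+0-0=0; pred: 34+0-6=28
Step 7: prey: 0+0-0=0; pred: 28+0-5=23
Step 8: prey: 0+0-0=0; pred: 23+0-4=19

Answer: 0 19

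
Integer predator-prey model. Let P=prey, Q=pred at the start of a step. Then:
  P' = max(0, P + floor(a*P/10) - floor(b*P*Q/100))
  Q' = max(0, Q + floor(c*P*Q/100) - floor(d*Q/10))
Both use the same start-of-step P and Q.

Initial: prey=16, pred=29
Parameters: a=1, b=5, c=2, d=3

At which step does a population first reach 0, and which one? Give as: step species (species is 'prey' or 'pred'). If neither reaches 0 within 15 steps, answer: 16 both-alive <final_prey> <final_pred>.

Step 1: prey: 16+1-23=0; pred: 29+9-8=30
First extinction: prey at step 1

Answer: 1 prey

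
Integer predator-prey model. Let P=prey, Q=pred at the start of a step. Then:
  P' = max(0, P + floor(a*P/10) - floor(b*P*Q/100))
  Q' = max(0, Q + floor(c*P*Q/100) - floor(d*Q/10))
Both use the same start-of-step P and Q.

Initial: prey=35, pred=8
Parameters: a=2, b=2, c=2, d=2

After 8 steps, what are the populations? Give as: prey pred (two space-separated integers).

Answer: 1 32

Derivation:
Step 1: prey: 35+7-5=37; pred: 8+5-1=12
Step 2: prey: 37+7-8=36; pred: 12+8-2=18
Step 3: prey: 36+7-12=31; pred: 18+12-3=27
Step 4: prey: 31+6-16=21; pred: 27+16-5=38
Step 5: prey: 21+4-15=10; pred: 38+15-7=46
Step 6: prey: 10+2-9=3; pred: 46+9-9=46
Step 7: prey: 3+0-2=1; pred: 46+2-9=39
Step 8: prey: 1+0-0=1; pred: 39+0-7=32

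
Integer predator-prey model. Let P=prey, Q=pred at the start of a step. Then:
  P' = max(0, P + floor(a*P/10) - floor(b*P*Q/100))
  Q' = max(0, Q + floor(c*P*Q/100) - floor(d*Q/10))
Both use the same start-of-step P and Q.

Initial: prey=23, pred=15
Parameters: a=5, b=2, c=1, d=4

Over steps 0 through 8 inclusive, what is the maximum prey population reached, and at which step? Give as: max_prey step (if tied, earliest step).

Step 1: prey: 23+11-6=28; pred: 15+3-6=12
Step 2: prey: 28+14-6=36; pred: 12+3-4=11
Step 3: prey: 36+18-7=47; pred: 11+3-4=10
Step 4: prey: 47+23-9=61; pred: 10+4-4=10
Step 5: prey: 61+30-12=79; pred: 10+6-4=12
Step 6: prey: 79+39-18=100; pred: 12+9-4=17
Step 7: prey: 100+50-34=116; pred: 17+17-6=28
Step 8: prey: 116+58-64=110; pred: 28+32-11=49
Max prey = 116 at step 7

Answer: 116 7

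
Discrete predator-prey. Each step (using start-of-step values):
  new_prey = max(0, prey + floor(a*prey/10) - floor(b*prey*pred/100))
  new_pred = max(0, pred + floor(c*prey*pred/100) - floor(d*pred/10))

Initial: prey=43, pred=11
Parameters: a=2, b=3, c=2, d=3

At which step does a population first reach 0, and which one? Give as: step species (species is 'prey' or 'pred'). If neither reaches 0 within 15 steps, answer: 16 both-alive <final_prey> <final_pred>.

Step 1: prey: 43+8-14=37; pred: 11+9-3=17
Step 2: prey: 37+7-18=26; pred: 17+12-5=24
Step 3: prey: 26+5-18=13; pred: 24+12-7=29
Step 4: prey: 13+2-11=4; pred: 29+7-8=28
Step 5: prey: 4+0-3=1; pred: 28+2-8=22
Step 6: prey: 1+0-0=1; pred: 22+0-6=16
Step 7: prey: 1+0-0=1; pred: 16+0-4=12
Step 8: prey: 1+0-0=1; pred: 12+0-3=9
Step 9: prey: 1+0-0=1; pred: 9+0-2=7
Step 10: prey: 1+0-0=1; pred: 7+0-2=5
Step 11: prey: 1+0-0=1; pred: 5+0-1=4
Step 12: prey: 1+0-0=1; pred: 4+0-1=3
Step 13: prey: 1+0-0=1; pred: 3+0-0=3
Steps 14-15: state stable at prey=1, pred=3 (no change)
No extinction within 15 steps

Answer: 16 both-alive 1 3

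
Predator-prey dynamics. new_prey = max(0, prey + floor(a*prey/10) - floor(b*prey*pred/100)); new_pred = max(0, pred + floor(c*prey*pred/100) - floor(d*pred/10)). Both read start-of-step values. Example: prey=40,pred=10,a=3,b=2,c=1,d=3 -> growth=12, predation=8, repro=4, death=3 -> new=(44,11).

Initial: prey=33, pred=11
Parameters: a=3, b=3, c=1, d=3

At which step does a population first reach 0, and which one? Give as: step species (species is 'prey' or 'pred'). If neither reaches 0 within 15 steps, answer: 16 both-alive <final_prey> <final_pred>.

Answer: 16 both-alive 30 11

Derivation:
Step 1: prey: 33+9-10=32; pred: 11+3-3=11
Step 2: prey: 32+9-10=31; pred: 11+3-3=11
Step 3: prey: 31+9-10=30; pred: 11+3-3=11
Step 4: prey: 30+9-9=30; pred: 11+3-3=11
Steps 5-15: state stable at prey=30, pred=11 (no change)
No extinction within 15 steps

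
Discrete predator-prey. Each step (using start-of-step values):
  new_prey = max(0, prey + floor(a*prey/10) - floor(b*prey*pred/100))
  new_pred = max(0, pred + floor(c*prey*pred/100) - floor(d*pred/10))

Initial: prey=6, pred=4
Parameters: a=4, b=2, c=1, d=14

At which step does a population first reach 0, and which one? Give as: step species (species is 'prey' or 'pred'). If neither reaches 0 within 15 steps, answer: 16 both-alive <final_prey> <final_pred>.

Answer: 1 pred

Derivation:
Step 1: prey: 6+2-0=8; pred: 4+0-5=0
First extinction: pred at step 1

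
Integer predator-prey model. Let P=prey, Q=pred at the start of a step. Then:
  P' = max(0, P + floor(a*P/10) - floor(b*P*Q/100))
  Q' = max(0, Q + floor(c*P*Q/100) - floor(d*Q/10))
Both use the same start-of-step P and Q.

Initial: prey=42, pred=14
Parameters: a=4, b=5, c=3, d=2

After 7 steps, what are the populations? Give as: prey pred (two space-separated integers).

Answer: 0 17

Derivation:
Step 1: prey: 42+16-29=29; pred: 14+17-2=29
Step 2: prey: 29+11-42=0; pred: 29+25-5=49
Step 3: prey: 0+0-0=0; pred: 49+0-9=40
Step 4: prey: 0+0-0=0; pred: 40+0-8=32
Step 5: prey: 0+0-0=0; pred: 32+0-6=26
Step 6: prey: 0+0-0=0; pred: 26+0-5=21
Step 7: prey: 0+0-0=0; pred: 21+0-4=17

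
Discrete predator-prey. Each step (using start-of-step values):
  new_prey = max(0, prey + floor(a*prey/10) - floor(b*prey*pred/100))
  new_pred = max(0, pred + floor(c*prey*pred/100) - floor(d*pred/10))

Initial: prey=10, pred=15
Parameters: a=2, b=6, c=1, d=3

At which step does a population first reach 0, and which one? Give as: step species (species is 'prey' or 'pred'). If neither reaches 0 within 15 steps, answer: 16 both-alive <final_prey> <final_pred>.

Answer: 16 both-alive 1 3

Derivation:
Step 1: prey: 10+2-9=3; pred: 15+1-4=12
Step 2: prey: 3+0-2=1; pred: 12+0-3=9
Step 3: prey: 1+0-0=1; pred: 9+0-2=7
Step 4: prey: 1+0-0=1; pred: 7+0-2=5
Step 5: prey: 1+0-0=1; pred: 5+0-1=4
Step 6: prey: 1+0-0=1; pred: 4+0-1=3
Step 7: prey: 1+0-0=1; pred: 3+0-0=3
Steps 8-15: state stable at prey=1, pred=3 (no change)
No extinction within 15 steps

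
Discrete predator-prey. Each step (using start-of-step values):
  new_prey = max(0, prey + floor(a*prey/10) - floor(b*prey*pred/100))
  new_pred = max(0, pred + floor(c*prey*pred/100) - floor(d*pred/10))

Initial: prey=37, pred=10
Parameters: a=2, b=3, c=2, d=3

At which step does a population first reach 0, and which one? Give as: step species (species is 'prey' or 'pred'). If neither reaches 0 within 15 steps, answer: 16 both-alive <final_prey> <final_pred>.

Answer: 16 both-alive 2 3

Derivation:
Step 1: prey: 37+7-11=33; pred: 10+7-3=14
Step 2: prey: 33+6-13=26; pred: 14+9-4=19
Step 3: prey: 26+5-14=17; pred: 19+9-5=23
Step 4: prey: 17+3-11=9; pred: 23+7-6=24
Step 5: prey: 9+1-6=4; pred: 24+4-7=21
Step 6: prey: 4+0-2=2; pred: 21+1-6=16
Step 7: prey: 2+0-0=2; pred: 16+0-4=12
Step 8: prey: 2+0-0=2; pred: 12+0-3=9
Step 9: prey: 2+0-0=2; pred: 9+0-2=7
Step 10: prey: 2+0-0=2; pred: 7+0-2=5
Step 11: prey: 2+0-0=2; pred: 5+0-1=4
Step 12: prey: 2+0-0=2; pred: 4+0-1=3
Step 13: prey: 2+0-0=2; pred: 3+0-0=3
Steps 14-15: state stable at prey=2, pred=3 (no change)
No extinction within 15 steps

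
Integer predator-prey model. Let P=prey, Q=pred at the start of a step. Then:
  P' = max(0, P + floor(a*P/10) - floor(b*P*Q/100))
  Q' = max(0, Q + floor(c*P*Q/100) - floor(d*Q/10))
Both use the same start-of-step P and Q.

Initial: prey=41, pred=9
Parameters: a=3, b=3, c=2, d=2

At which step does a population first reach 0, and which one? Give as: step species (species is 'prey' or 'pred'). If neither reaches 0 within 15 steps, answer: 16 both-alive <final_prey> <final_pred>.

Answer: 5 prey

Derivation:
Step 1: prey: 41+12-11=42; pred: 9+7-1=15
Step 2: prey: 42+12-18=36; pred: 15+12-3=24
Step 3: prey: 36+10-25=21; pred: 24+17-4=37
Step 4: prey: 21+6-23=4; pred: 37+15-7=45
Step 5: prey: 4+1-5=0; pred: 45+3-9=39
First extinction: prey at step 5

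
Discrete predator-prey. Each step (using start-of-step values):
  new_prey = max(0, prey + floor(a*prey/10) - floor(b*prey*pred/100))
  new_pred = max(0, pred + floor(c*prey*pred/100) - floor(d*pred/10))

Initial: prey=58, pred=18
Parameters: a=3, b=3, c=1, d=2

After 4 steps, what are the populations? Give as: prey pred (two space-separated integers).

Answer: 3 28

Derivation:
Step 1: prey: 58+17-31=44; pred: 18+10-3=25
Step 2: prey: 44+13-33=24; pred: 25+11-5=31
Step 3: prey: 24+7-22=9; pred: 31+7-6=32
Step 4: prey: 9+2-8=3; pred: 32+2-6=28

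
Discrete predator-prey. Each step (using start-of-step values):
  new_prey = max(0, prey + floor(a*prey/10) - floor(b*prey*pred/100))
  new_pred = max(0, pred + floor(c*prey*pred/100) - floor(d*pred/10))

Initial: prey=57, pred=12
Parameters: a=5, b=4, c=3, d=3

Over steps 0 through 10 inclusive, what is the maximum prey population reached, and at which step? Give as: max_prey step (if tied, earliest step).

Answer: 58 1

Derivation:
Step 1: prey: 57+28-27=58; pred: 12+20-3=29
Step 2: prey: 58+29-67=20; pred: 29+50-8=71
Step 3: prey: 20+10-56=0; pred: 71+42-21=92
Step 4: prey: 0+0-0=0; pred: 92+0-27=65
Step 5: prey: 0+0-0=0; pred: 65+0-19=46
Step 6: prey: 0+0-0=0; pred: 46+0-13=33
Step 7: prey: 0+0-0=0; pred: 33+0-9=24
Step 8: prey: 0+0-0=0; pred: 24+0-7=17
Step 9: prey: 0+0-0=0; pred: 17+0-5=12
Step 10: prey: 0+0-0=0; pred: 12+0-3=9
Max prey = 58 at step 1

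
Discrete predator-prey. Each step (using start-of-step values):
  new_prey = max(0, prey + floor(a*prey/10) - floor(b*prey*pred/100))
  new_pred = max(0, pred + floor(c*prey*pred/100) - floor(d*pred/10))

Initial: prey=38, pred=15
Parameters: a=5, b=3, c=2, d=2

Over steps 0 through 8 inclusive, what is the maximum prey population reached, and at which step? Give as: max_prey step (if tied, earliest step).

Answer: 40 1

Derivation:
Step 1: prey: 38+19-17=40; pred: 15+11-3=23
Step 2: prey: 40+20-27=33; pred: 23+18-4=37
Step 3: prey: 33+16-36=13; pred: 37+24-7=54
Step 4: prey: 13+6-21=0; pred: 54+14-10=58
Step 5: prey: 0+0-0=0; pred: 58+0-11=47
Step 6: prey: 0+0-0=0; pred: 47+0-9=38
Step 7: prey: 0+0-0=0; pred: 38+0-7=31
Step 8: prey: 0+0-0=0; pred: 31+0-6=25
Max prey = 40 at step 1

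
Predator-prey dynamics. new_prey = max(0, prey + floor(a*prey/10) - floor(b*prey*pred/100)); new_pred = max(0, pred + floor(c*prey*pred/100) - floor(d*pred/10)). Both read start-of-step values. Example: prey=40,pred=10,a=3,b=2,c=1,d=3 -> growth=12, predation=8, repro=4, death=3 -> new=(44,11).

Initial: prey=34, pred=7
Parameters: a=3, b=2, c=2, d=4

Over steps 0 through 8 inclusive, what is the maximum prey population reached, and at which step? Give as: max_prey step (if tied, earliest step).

Step 1: prey: 34+10-4=40; pred: 7+4-2=9
Step 2: prey: 40+12-7=45; pred: 9+7-3=13
Step 3: prey: 45+13-11=47; pred: 13+11-5=19
Step 4: prey: 47+14-17=44; pred: 19+17-7=29
Step 5: prey: 44+13-25=32; pred: 29+25-11=43
Step 6: prey: 32+9-27=14; pred: 43+27-17=53
Step 7: prey: 14+4-14=4; pred: 53+14-21=46
Step 8: prey: 4+1-3=2; pred: 46+3-18=31
Max prey = 47 at step 3

Answer: 47 3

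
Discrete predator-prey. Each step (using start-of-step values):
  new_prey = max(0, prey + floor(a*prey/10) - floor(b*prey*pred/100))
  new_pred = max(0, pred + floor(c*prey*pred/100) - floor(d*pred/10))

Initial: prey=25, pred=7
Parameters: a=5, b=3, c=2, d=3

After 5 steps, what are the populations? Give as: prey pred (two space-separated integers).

Answer: 32 46

Derivation:
Step 1: prey: 25+12-5=32; pred: 7+3-2=8
Step 2: prey: 32+16-7=41; pred: 8+5-2=11
Step 3: prey: 41+20-13=48; pred: 11+9-3=17
Step 4: prey: 48+24-24=48; pred: 17+16-5=28
Step 5: prey: 48+24-40=32; pred: 28+26-8=46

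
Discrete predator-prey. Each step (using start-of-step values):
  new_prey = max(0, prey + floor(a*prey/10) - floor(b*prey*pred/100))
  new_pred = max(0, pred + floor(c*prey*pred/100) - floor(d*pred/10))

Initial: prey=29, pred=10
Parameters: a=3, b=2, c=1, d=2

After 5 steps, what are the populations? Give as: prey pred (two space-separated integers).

Answer: 41 17

Derivation:
Step 1: prey: 29+8-5=32; pred: 10+2-2=10
Step 2: prey: 32+9-6=35; pred: 10+3-2=11
Step 3: prey: 35+10-7=38; pred: 11+3-2=12
Step 4: prey: 38+11-9=40; pred: 12+4-2=14
Step 5: prey: 40+12-11=41; pred: 14+5-2=17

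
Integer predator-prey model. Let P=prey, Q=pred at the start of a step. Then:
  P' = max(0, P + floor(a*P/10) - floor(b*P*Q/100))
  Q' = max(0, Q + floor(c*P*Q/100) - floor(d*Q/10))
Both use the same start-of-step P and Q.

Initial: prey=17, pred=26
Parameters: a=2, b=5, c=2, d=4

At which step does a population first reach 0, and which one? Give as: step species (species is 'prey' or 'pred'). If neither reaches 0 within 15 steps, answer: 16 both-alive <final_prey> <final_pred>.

Step 1: prey: 17+3-22=0; pred: 26+8-10=24
First extinction: prey at step 1

Answer: 1 prey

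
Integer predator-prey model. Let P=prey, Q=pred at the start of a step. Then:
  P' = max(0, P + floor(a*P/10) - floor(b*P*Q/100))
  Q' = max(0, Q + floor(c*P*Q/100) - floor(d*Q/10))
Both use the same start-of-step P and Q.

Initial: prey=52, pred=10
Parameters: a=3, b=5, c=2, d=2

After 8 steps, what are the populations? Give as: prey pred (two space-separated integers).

Answer: 0 12

Derivation:
Step 1: prey: 52+15-26=41; pred: 10+10-2=18
Step 2: prey: 41+12-36=17; pred: 18+14-3=29
Step 3: prey: 17+5-24=0; pred: 29+9-5=33
Step 4: prey: 0+0-0=0; pred: 33+0-6=27
Step 5: prey: 0+0-0=0; pred: 27+0-5=22
Step 6: prey: 0+0-0=0; pred: 22+0-4=18
Step 7: prey: 0+0-0=0; pred: 18+0-3=15
Step 8: prey: 0+0-0=0; pred: 15+0-3=12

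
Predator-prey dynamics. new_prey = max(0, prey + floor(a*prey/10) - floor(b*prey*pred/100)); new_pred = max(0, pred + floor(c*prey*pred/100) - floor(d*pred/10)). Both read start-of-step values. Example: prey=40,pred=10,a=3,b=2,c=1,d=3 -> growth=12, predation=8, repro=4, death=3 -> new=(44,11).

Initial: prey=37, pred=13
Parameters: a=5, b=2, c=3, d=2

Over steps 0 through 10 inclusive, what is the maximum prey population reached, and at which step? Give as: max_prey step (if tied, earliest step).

Step 1: prey: 37+18-9=46; pred: 13+14-2=25
Step 2: prey: 46+23-23=46; pred: 25+34-5=54
Step 3: prey: 46+23-49=20; pred: 54+74-10=118
Step 4: prey: 20+10-47=0; pred: 118+70-23=165
Step 5: prey: 0+0-0=0; pred: 165+0-33=132
Step 6: prey: 0+0-0=0; pred: 132+0-26=106
Step 7: prey: 0+0-0=0; pred: 106+0-21=85
Step 8: prey: 0+0-0=0; pred: 85+0-17=68
Step 9: prey: 0+0-0=0; pred: 68+0-13=55
Step 10: prey: 0+0-0=0; pred: 55+0-11=44
Max prey = 46 at step 1

Answer: 46 1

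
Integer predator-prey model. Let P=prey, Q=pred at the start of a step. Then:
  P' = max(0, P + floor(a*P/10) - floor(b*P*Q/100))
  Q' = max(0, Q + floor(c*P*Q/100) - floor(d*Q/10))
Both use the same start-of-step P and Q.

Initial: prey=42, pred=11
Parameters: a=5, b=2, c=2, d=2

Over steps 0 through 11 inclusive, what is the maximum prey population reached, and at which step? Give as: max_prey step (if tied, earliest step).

Answer: 62 2

Derivation:
Step 1: prey: 42+21-9=54; pred: 11+9-2=18
Step 2: prey: 54+27-19=62; pred: 18+19-3=34
Step 3: prey: 62+31-42=51; pred: 34+42-6=70
Step 4: prey: 51+25-71=5; pred: 70+71-14=127
Step 5: prey: 5+2-12=0; pred: 127+12-25=114
Step 6: prey: 0+0-0=0; pred: 114+0-22=92
Step 7: prey: 0+0-0=0; pred: 92+0-18=74
Step 8: prey: 0+0-0=0; pred: 74+0-14=60
Step 9: prey: 0+0-0=0; pred: 60+0-12=48
Step 10: prey: 0+0-0=0; pred: 48+0-9=39
Step 11: prey: 0+0-0=0; pred: 39+0-7=32
Max prey = 62 at step 2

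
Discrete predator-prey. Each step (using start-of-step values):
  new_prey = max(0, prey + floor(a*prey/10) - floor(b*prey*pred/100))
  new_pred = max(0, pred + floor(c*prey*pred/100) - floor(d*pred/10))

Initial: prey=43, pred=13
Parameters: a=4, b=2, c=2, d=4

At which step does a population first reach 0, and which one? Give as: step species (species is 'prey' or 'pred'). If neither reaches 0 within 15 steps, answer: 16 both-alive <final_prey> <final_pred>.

Step 1: prey: 43+17-11=49; pred: 13+11-5=19
Step 2: prey: 49+19-18=50; pred: 19+18-7=30
Step 3: prey: 50+20-30=40; pred: 30+30-12=48
Step 4: prey: 40+16-38=18; pred: 48+38-19=67
Step 5: prey: 18+7-24=1; pred: 67+24-26=65
Step 6: prey: 1+0-1=0; pred: 65+1-26=40
First extinction: prey at step 6

Answer: 6 prey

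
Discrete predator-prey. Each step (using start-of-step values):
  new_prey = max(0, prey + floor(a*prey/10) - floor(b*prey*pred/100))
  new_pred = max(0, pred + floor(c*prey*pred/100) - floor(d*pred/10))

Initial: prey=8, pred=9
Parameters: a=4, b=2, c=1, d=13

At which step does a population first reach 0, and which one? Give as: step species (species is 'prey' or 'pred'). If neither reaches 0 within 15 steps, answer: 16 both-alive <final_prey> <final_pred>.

Step 1: prey: 8+3-1=10; pred: 9+0-11=0
First extinction: pred at step 1

Answer: 1 pred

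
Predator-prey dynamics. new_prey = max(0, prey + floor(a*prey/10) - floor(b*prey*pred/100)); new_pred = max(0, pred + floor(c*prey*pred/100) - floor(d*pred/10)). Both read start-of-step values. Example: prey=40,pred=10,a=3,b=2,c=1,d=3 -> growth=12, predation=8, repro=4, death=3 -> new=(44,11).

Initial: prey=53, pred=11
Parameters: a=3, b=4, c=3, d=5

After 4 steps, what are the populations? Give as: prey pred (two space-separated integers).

Answer: 0 22

Derivation:
Step 1: prey: 53+15-23=45; pred: 11+17-5=23
Step 2: prey: 45+13-41=17; pred: 23+31-11=43
Step 3: prey: 17+5-29=0; pred: 43+21-21=43
Step 4: prey: 0+0-0=0; pred: 43+0-21=22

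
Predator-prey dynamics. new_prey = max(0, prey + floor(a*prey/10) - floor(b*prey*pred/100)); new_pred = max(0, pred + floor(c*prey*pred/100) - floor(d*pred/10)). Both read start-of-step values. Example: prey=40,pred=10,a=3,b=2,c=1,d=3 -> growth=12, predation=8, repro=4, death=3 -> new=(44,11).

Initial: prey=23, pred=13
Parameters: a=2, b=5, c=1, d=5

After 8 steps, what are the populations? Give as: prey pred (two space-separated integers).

Answer: 16 1

Derivation:
Step 1: prey: 23+4-14=13; pred: 13+2-6=9
Step 2: prey: 13+2-5=10; pred: 9+1-4=6
Step 3: prey: 10+2-3=9; pred: 6+0-3=3
Step 4: prey: 9+1-1=9; pred: 3+0-1=2
Step 5: prey: 9+1-0=10; pred: 2+0-1=1
Step 6: prey: 10+2-0=12; pred: 1+0-0=1
Step 7: prey: 12+2-0=14; pred: 1+0-0=1
Step 8: prey: 14+2-0=16; pred: 1+0-0=1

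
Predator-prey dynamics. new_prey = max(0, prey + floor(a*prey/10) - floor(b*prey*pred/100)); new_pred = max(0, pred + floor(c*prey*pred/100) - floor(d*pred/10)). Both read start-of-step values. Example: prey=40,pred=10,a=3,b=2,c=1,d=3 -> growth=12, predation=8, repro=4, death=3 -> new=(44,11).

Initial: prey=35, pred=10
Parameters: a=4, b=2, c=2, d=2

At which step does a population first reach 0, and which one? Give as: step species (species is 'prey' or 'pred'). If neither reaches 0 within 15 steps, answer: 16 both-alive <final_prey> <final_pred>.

Answer: 6 prey

Derivation:
Step 1: prey: 35+14-7=42; pred: 10+7-2=15
Step 2: prey: 42+16-12=46; pred: 15+12-3=24
Step 3: prey: 46+18-22=42; pred: 24+22-4=42
Step 4: prey: 42+16-35=23; pred: 42+35-8=69
Step 5: prey: 23+9-31=1; pred: 69+31-13=87
Step 6: prey: 1+0-1=0; pred: 87+1-17=71
First extinction: prey at step 6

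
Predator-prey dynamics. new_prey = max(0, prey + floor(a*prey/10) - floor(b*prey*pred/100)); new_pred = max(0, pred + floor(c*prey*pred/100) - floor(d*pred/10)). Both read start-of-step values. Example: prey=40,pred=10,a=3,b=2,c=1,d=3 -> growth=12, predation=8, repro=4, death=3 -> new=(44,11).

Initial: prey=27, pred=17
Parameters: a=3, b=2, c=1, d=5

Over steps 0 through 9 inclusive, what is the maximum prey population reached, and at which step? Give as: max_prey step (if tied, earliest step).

Step 1: prey: 27+8-9=26; pred: 17+4-8=13
Step 2: prey: 26+7-6=27; pred: 13+3-6=10
Step 3: prey: 27+8-5=30; pred: 10+2-5=7
Step 4: prey: 30+9-4=35; pred: 7+2-3=6
Step 5: prey: 35+10-4=41; pred: 6+2-3=5
Step 6: prey: 41+12-4=49; pred: 5+2-2=5
Step 7: prey: 49+14-4=59; pred: 5+2-2=5
Step 8: prey: 59+17-5=71; pred: 5+2-2=5
Step 9: prey: 71+21-7=85; pred: 5+3-2=6
Max prey = 85 at step 9

Answer: 85 9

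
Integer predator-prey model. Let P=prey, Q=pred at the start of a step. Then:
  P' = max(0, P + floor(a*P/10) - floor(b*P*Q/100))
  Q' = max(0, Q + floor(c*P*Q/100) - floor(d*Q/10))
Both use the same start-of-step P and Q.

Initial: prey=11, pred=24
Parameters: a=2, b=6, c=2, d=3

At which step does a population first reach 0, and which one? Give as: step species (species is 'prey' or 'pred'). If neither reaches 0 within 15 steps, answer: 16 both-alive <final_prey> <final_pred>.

Answer: 1 prey

Derivation:
Step 1: prey: 11+2-15=0; pred: 24+5-7=22
First extinction: prey at step 1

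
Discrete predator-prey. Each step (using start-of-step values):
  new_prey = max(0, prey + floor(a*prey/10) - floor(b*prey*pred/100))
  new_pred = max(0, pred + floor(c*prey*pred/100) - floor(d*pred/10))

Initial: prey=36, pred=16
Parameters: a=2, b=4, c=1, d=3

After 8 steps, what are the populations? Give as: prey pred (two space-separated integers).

Step 1: prey: 36+7-23=20; pred: 16+5-4=17
Step 2: prey: 20+4-13=11; pred: 17+3-5=15
Step 3: prey: 11+2-6=7; pred: 15+1-4=12
Step 4: prey: 7+1-3=5; pred: 12+0-3=9
Step 5: prey: 5+1-1=5; pred: 9+0-2=7
Step 6: prey: 5+1-1=5; pred: 7+0-2=5
Step 7: prey: 5+1-1=5; pred: 5+0-1=4
Step 8: prey: 5+1-0=6; pred: 4+0-1=3

Answer: 6 3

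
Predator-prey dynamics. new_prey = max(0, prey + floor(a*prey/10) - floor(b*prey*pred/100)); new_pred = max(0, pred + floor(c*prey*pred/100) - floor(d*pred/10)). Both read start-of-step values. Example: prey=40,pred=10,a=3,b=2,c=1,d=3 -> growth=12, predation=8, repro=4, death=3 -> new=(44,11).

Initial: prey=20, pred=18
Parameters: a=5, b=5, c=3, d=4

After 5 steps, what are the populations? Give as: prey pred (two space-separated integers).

Step 1: prey: 20+10-18=12; pred: 18+10-7=21
Step 2: prey: 12+6-12=6; pred: 21+7-8=20
Step 3: prey: 6+3-6=3; pred: 20+3-8=15
Step 4: prey: 3+1-2=2; pred: 15+1-6=10
Step 5: prey: 2+1-1=2; pred: 10+0-4=6

Answer: 2 6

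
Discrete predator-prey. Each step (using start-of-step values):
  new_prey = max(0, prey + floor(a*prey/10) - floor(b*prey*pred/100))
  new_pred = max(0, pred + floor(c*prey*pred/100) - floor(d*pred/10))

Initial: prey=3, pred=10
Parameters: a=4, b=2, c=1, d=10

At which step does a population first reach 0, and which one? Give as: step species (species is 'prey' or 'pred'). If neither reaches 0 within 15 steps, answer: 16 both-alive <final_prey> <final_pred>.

Answer: 1 pred

Derivation:
Step 1: prey: 3+1-0=4; pred: 10+0-10=0
First extinction: pred at step 1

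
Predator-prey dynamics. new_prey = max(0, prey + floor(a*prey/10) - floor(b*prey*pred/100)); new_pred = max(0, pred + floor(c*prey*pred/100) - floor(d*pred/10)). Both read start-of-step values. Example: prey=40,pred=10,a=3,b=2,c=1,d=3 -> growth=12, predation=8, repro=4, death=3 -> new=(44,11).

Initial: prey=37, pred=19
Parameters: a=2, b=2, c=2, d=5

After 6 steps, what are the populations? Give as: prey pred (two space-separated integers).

Answer: 8 9

Derivation:
Step 1: prey: 37+7-14=30; pred: 19+14-9=24
Step 2: prey: 30+6-14=22; pred: 24+14-12=26
Step 3: prey: 22+4-11=15; pred: 26+11-13=24
Step 4: prey: 15+3-7=11; pred: 24+7-12=19
Step 5: prey: 11+2-4=9; pred: 19+4-9=14
Step 6: prey: 9+1-2=8; pred: 14+2-7=9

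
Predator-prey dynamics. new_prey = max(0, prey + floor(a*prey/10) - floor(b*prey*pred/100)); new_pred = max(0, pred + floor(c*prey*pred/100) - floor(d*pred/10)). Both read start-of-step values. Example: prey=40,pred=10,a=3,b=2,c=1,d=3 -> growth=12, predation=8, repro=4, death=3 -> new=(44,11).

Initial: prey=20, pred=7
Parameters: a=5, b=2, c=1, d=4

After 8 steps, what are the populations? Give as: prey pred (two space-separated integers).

Step 1: prey: 20+10-2=28; pred: 7+1-2=6
Step 2: prey: 28+14-3=39; pred: 6+1-2=5
Step 3: prey: 39+19-3=55; pred: 5+1-2=4
Step 4: prey: 55+27-4=78; pred: 4+2-1=5
Step 5: prey: 78+39-7=110; pred: 5+3-2=6
Step 6: prey: 110+55-13=152; pred: 6+6-2=10
Step 7: prey: 152+76-30=198; pred: 10+15-4=21
Step 8: prey: 198+99-83=214; pred: 21+41-8=54

Answer: 214 54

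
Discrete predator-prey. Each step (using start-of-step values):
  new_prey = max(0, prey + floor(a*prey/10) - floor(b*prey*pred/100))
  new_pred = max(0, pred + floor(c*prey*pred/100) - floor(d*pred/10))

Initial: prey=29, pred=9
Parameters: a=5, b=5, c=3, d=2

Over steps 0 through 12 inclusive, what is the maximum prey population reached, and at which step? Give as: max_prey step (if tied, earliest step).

Step 1: prey: 29+14-13=30; pred: 9+7-1=15
Step 2: prey: 30+15-22=23; pred: 15+13-3=25
Step 3: prey: 23+11-28=6; pred: 25+17-5=37
Step 4: prey: 6+3-11=0; pred: 37+6-7=36
Step 5: prey: 0+0-0=0; pred: 36+0-7=29
Step 6: prey: 0+0-0=0; pred: 29+0-5=24
Step 7: prey: 0+0-0=0; pred: 24+0-4=20
Step 8: prey: 0+0-0=0; pred: 20+0-4=16
Step 9: prey: 0+0-0=0; pred: 16+0-3=13
Step 10: prey: 0+0-0=0; pred: 13+0-2=11
Step 11: prey: 0+0-0=0; pred: 11+0-2=9
Step 12: prey: 0+0-0=0; pred: 9+0-1=8
Max prey = 30 at step 1

Answer: 30 1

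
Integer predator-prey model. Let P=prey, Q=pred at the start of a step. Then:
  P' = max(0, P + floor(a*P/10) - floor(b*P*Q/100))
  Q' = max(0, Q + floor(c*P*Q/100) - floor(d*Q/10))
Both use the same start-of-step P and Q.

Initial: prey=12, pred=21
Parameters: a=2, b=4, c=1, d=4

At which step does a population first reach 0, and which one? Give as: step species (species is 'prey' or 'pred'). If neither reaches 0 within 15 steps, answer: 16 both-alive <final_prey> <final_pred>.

Answer: 16 both-alive 2 2

Derivation:
Step 1: prey: 12+2-10=4; pred: 21+2-8=15
Step 2: prey: 4+0-2=2; pred: 15+0-6=9
Step 3: prey: 2+0-0=2; pred: 9+0-3=6
Step 4: prey: 2+0-0=2; pred: 6+0-2=4
Step 5: prey: 2+0-0=2; pred: 4+0-1=3
Step 6: prey: 2+0-0=2; pred: 3+0-1=2
Step 7: prey: 2+0-0=2; pred: 2+0-0=2
Steps 8-15: state stable at prey=2, pred=2 (no change)
No extinction within 15 steps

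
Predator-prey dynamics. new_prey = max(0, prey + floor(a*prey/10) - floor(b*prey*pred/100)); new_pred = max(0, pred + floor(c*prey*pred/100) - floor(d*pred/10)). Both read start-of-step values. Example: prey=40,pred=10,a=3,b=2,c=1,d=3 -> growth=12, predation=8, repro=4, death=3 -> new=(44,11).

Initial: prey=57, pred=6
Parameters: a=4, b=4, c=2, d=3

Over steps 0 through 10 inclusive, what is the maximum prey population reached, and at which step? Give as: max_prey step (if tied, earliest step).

Step 1: prey: 57+22-13=66; pred: 6+6-1=11
Step 2: prey: 66+26-29=63; pred: 11+14-3=22
Step 3: prey: 63+25-55=33; pred: 22+27-6=43
Step 4: prey: 33+13-56=0; pred: 43+28-12=59
Step 5: prey: 0+0-0=0; pred: 59+0-17=42
Step 6: prey: 0+0-0=0; pred: 42+0-12=30
Step 7: prey: 0+0-0=0; pred: 30+0-9=21
Step 8: prey: 0+0-0=0; pred: 21+0-6=15
Step 9: prey: 0+0-0=0; pred: 15+0-4=11
Step 10: prey: 0+0-0=0; pred: 11+0-3=8
Max prey = 66 at step 1

Answer: 66 1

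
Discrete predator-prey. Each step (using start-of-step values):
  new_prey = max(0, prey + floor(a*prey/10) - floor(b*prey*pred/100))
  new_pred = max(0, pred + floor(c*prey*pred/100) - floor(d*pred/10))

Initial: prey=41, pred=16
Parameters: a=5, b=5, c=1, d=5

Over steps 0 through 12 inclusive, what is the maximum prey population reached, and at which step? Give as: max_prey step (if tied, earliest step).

Answer: 169 12

Derivation:
Step 1: prey: 41+20-32=29; pred: 16+6-8=14
Step 2: prey: 29+14-20=23; pred: 14+4-7=11
Step 3: prey: 23+11-12=22; pred: 11+2-5=8
Step 4: prey: 22+11-8=25; pred: 8+1-4=5
Step 5: prey: 25+12-6=31; pred: 5+1-2=4
Step 6: prey: 31+15-6=40; pred: 4+1-2=3
Step 7: prey: 40+20-6=54; pred: 3+1-1=3
Step 8: prey: 54+27-8=73; pred: 3+1-1=3
Step 9: prey: 73+36-10=99; pred: 3+2-1=4
Step 10: prey: 99+49-19=129; pred: 4+3-2=5
Step 11: prey: 129+64-32=161; pred: 5+6-2=9
Step 12: prey: 161+80-72=169; pred: 9+14-4=19
Max prey = 169 at step 12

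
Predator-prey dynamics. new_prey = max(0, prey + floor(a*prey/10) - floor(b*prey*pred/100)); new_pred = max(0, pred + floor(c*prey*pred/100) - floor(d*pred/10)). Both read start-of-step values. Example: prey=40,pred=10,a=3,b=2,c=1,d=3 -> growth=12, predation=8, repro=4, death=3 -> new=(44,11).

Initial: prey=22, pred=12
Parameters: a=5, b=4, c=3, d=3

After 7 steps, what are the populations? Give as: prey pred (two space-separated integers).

Step 1: prey: 22+11-10=23; pred: 12+7-3=16
Step 2: prey: 23+11-14=20; pred: 16+11-4=23
Step 3: prey: 20+10-18=12; pred: 23+13-6=30
Step 4: prey: 12+6-14=4; pred: 30+10-9=31
Step 5: prey: 4+2-4=2; pred: 31+3-9=25
Step 6: prey: 2+1-2=1; pred: 25+1-7=19
Step 7: prey: 1+0-0=1; pred: 19+0-5=14

Answer: 1 14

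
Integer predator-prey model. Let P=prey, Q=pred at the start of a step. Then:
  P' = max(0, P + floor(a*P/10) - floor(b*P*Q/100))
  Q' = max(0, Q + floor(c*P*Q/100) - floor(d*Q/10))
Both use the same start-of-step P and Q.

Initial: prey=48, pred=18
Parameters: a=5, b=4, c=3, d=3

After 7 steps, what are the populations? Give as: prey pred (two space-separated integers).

Answer: 0 13

Derivation:
Step 1: prey: 48+24-34=38; pred: 18+25-5=38
Step 2: prey: 38+19-57=0; pred: 38+43-11=70
Step 3: prey: 0+0-0=0; pred: 70+0-21=49
Step 4: prey: 0+0-0=0; pred: 49+0-14=35
Step 5: prey: 0+0-0=0; pred: 35+0-10=25
Step 6: prey: 0+0-0=0; pred: 25+0-7=18
Step 7: prey: 0+0-0=0; pred: 18+0-5=13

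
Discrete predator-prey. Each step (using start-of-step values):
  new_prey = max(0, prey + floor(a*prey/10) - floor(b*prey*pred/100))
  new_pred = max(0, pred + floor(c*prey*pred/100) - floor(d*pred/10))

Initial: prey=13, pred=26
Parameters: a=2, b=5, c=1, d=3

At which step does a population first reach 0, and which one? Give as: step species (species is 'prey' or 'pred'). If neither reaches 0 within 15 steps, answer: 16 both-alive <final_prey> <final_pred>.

Answer: 1 prey

Derivation:
Step 1: prey: 13+2-16=0; pred: 26+3-7=22
First extinction: prey at step 1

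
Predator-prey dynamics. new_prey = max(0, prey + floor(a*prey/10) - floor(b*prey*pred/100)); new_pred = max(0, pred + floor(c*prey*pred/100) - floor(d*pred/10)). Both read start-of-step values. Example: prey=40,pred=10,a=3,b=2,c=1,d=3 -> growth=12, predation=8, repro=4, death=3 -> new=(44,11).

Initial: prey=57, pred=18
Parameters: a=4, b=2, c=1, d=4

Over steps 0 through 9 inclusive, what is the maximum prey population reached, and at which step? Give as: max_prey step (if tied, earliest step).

Step 1: prey: 57+22-20=59; pred: 18+10-7=21
Step 2: prey: 59+23-24=58; pred: 21+12-8=25
Step 3: prey: 58+23-29=52; pred: 25+14-10=29
Step 4: prey: 52+20-30=42; pred: 29+15-11=33
Step 5: prey: 42+16-27=31; pred: 33+13-13=33
Step 6: prey: 31+12-20=23; pred: 33+10-13=30
Step 7: prey: 23+9-13=19; pred: 30+6-12=24
Step 8: prey: 19+7-9=17; pred: 24+4-9=19
Step 9: prey: 17+6-6=17; pred: 19+3-7=15
Max prey = 59 at step 1

Answer: 59 1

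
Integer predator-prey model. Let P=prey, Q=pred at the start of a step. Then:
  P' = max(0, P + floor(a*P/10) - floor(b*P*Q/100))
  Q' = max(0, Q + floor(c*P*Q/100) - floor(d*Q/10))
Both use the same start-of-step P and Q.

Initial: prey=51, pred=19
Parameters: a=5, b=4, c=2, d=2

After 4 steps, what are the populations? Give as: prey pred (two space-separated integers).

Answer: 0 39

Derivation:
Step 1: prey: 51+25-38=38; pred: 19+19-3=35
Step 2: prey: 38+19-53=4; pred: 35+26-7=54
Step 3: prey: 4+2-8=0; pred: 54+4-10=48
Step 4: prey: 0+0-0=0; pred: 48+0-9=39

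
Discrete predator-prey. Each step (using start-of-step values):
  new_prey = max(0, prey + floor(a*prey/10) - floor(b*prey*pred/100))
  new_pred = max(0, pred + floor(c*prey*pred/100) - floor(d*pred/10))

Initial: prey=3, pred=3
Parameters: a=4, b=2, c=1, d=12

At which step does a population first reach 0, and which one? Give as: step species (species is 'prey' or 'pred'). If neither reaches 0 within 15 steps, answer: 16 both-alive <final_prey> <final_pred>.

Step 1: prey: 3+1-0=4; pred: 3+0-3=0
First extinction: pred at step 1

Answer: 1 pred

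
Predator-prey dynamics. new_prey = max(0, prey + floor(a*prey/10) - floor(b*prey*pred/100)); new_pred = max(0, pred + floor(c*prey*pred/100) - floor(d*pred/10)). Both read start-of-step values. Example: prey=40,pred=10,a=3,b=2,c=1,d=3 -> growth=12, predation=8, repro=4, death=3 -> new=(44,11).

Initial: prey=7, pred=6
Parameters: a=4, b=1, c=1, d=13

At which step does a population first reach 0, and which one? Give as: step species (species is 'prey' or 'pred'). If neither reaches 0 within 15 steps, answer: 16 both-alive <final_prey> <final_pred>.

Answer: 1 pred

Derivation:
Step 1: prey: 7+2-0=9; pred: 6+0-7=0
First extinction: pred at step 1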